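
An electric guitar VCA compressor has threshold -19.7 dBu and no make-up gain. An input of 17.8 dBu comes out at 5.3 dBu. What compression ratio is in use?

Input overshoot = 17.8 − (-19.7) = 37.5 dB; output overshoot = 5.3 − (-19.7) = 25 dB.
Ratio = 37.5 / 25 = 1.5.

1.5:1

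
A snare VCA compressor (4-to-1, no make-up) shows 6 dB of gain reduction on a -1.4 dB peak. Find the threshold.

Input is 8 dB above T (since output overshoot × R = input overshoot: (-7.4 − T)·4 = -1.4 − T gives T = -9.4 dB).
Check: -9.4 + (-1.4 − (-9.4))/4 = -9.4 + 2 = -7.4 dB. ✓

-9.4 dB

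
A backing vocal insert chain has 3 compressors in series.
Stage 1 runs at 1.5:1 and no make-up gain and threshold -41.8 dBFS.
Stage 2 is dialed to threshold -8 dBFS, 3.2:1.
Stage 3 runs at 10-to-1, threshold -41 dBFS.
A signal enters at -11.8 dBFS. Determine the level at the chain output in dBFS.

-39.08 dBFS

Stage 1: 30 dB above -41.8 dBFS, reduced 1.5:1 to 20 dB above → -21.8 dBFS.
Stage 2: -21.8 dBFS is at or below the -8 dBFS threshold — no compression; output -21.8 dBFS.
Stage 3: -21.8 dBFS is 19.2 dB over -41 dBFS; at 10:1 that becomes 1.92 dB over, giving -39.08 dBFS.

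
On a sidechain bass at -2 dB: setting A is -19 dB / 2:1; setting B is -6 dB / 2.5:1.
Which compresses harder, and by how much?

A, by 6.1 dB

A: 17 dB over, compressed to 8.5 dB over, so 8.5 dB of GR.
B: 4 dB over, compressed to 1.6 dB over, so 2.4 dB of GR.
A applies 6.1 dB more gain reduction.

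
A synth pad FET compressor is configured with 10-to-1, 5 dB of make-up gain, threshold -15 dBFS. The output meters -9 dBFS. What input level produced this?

-5 dBFS

Remove make-up: -9 − 5 = -14 dBFS.
The compressed level sits -14 − (-15) = 1 dB over threshold.
Undo the ratio: input overshoot = 1 × 10 = 10 dB, giving input = -5 dBFS.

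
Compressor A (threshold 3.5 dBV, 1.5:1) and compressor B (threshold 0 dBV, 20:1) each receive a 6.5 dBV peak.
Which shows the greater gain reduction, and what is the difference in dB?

B, by 5.175 dB

A: 3 dB over, compressed to 2 dB over, so 1 dB of GR.
B: 6.5 dB over, compressed to 0.325 dB over, so 6.175 dB of GR.
B applies 5.175 dB more gain reduction.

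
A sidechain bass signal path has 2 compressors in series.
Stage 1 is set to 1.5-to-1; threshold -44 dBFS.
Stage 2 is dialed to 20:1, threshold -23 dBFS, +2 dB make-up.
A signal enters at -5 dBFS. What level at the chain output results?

-20.75 dBFS

Stage 1: -5 dBFS is 39 dB over -44 dBFS; at 1.5:1 that becomes 26 dB over, giving -18 dBFS.
Stage 2: overshoot 5 dB → 5/20 = 0.25 dB → -22.75 dBFS; +2 dB make-up → -20.75 dBFS.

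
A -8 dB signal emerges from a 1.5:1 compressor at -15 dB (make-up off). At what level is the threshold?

-29 dB

Let T be the threshold. Output overshoot = (input overshoot)/R, so -15 − T = (-8 − T)/1.5.
1.5·(-15 − T) = -8 − T → 0.5·T = -22.5 − (-8) = -14.5.
T = -14.5/0.5 = -29 dB.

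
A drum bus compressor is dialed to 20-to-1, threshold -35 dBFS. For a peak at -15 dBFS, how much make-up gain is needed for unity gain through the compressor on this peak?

Without make-up, output = threshold + overshoot/20 = -35 + 1 = -34 dBFS.
Gap to target: 19 dB.

19 dB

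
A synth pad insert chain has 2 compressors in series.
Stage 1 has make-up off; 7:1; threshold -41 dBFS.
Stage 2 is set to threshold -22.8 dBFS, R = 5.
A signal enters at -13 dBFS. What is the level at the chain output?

-37 dBFS

Stage 1: 28 dB above -41 dBFS, reduced 7:1 to 4 dB above → -37 dBFS.
Stage 2: below threshold (-37 ≤ -22.8); passes unchanged; output -37 dBFS.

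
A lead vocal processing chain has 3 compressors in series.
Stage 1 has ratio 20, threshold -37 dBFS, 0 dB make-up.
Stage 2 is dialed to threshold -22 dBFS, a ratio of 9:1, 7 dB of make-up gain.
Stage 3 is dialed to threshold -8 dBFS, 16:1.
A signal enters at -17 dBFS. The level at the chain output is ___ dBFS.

Stage 1: -17 dBFS is 20 dB over -37 dBFS; at 20:1 that becomes 1 dB over, giving -36 dBFS.
Stage 2: -36 dBFS ≤ -22 dBFS, so stage 2 doesn't engage; make-up brings it to -29 dBFS.
Stage 3: below threshold (-29 ≤ -8); passes unchanged; output -29 dBFS.

-29 dBFS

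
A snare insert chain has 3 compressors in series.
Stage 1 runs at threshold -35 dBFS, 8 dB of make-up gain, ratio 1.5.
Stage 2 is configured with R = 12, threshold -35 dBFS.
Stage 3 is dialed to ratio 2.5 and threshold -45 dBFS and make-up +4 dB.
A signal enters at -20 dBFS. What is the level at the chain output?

-36.4 dBFS

Stage 1: -20 dBFS is 15 dB over -35 dBFS; at 1.5:1 that becomes 10 dB over, giving -25 dBFS; +8 dB make-up → -17 dBFS.
Stage 2: 18 dB above -35 dBFS, reduced 12:1 to 1.5 dB above → -33.5 dBFS.
Stage 3: overshoot 11.5 dB → 11.5/2.5 = 4.6 dB → -40.4 dBFS; +4 dB make-up → -36.4 dBFS.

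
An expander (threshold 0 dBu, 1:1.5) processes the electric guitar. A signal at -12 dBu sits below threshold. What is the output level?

-18 dBu

The input is 12 dB below the 0 dBu threshold.
A 1:1.5 expander multiplies undershoot by 1.5: 12 × 1.5 = 18 dB below threshold.
Output = 0 − 18 = -18 dBu.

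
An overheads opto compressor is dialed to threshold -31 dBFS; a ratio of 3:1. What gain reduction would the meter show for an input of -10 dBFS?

14 dB

-10 dBFS exceeds the threshold by 21 dB.
At 3:1, output sits 21/3 = 7 dB above threshold.
GR = overshoot in − overshoot out = 21 − 7 = 14 dB.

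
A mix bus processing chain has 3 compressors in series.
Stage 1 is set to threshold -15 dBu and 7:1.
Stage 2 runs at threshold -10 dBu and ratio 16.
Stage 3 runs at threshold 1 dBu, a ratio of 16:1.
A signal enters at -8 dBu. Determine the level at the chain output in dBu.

-14 dBu

Stage 1: overshoot 7 dB → 7/7 = 1 dB → -14 dBu.
Stage 2: -14 dBu ≤ -10 dBu, so stage 2 doesn't engage; output -14 dBu.
Stage 3: -14 dBu is at or below the 1 dBu threshold — no compression; output -14 dBu.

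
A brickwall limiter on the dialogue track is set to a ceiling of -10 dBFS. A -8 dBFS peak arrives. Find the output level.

The limiter clamps the peak to its -10 dBFS ceiling.

-10 dBFS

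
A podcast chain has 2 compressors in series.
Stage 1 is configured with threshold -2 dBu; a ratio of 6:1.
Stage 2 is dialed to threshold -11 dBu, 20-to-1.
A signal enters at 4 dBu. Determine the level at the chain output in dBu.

Stage 1: 4 dBu is 6 dB over -2 dBu; at 6:1 that becomes 1 dB over, giving -1 dBu.
Stage 2: -1 dBu is 10 dB over -11 dBu; at 20:1 that becomes 0.5 dB over, giving -10.5 dBu.

-10.5 dBu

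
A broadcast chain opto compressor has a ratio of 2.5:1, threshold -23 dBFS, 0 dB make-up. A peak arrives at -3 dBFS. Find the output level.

-15 dBFS

The input is 20 dB above the -23 dBFS threshold.
The 20 dB excess becomes 8 dB after 2.5:1 reduction.
That puts the output at -15 dBFS.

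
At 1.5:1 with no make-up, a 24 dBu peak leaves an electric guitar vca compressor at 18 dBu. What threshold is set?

Input is 18 dB above T (since output overshoot × R = input overshoot: (18 − T)·1.5 = 24 − T gives T = 6 dBu).
Check: 6 + (24 − 6)/1.5 = 6 + 12 = 18 dBu. ✓

6 dBu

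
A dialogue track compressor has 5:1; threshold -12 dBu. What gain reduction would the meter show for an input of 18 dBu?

24 dB

Overshoot = 18 − (-12) = 30 dB.
At 5:1, output sits 30/5 = 6 dB above threshold.
Gain reduction = 30 − 6 = 24 dB.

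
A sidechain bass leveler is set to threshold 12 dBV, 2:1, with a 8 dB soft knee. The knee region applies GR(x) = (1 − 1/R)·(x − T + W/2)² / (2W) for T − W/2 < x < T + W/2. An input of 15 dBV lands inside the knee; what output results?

x − T + W/2 = 15 − 12 + 4 = 7.
GR = (1 − 1/2) × 7² / 16 = 0.5 × 49 / 16 = 1.53125 dB.
Output = 15 − 1.53125 = 13.46875 dBV.

13.46875 dBV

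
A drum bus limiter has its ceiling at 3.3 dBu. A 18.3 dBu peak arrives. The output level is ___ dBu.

The limiter clamps the peak to its 3.3 dBu ceiling.

3.3 dBu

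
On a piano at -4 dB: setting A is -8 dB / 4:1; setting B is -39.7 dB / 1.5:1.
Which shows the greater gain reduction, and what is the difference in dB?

A: overshoot 4 dB → output overshoot 1 dB → GR 3 dB.
B: overshoot 35.7 dB → output overshoot 23.8 dB → GR 11.9 dB.
Difference: 8.9 dB in favour of B.

B, by 8.9 dB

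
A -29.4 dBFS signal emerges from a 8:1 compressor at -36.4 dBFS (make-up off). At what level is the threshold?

Gain reduction = -29.4 − (-36.4) = 7 dB; output overshoot = GR / (R − 1) = 7 / 7 = 1 dB.
Threshold = output − output overshoot = -36.4 − 1 = -37.4 dBFS.

-37.4 dBFS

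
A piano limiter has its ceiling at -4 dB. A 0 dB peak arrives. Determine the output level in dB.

At ∞:1, everything above -4 dB is held at the ceiling.

-4 dB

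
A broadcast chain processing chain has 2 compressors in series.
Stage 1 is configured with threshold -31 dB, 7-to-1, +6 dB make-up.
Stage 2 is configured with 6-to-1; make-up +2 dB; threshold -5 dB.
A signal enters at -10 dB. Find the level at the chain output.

-20 dB

Stage 1: -10 dB is 21 dB over -31 dB; at 7:1 that becomes 3 dB over, giving -28 dB; +6 dB make-up → -22 dB.
Stage 2: -22 dB is at or below the -5 dB threshold — no compression; make-up brings it to -20 dB.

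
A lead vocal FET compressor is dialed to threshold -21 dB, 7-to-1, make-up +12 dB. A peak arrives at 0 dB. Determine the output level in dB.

The input is 21 dB above the -21 dB threshold.
The 21 dB excess becomes 3 dB after 7:1 reduction.
So the level is -21 + 3 = -18 dB; make-up adds 12 dB, giving -6 dB.

-6 dB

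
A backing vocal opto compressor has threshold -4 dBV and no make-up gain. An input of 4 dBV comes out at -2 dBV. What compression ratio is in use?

4:1

Input overshoot = 4 − (-4) = 8 dB; output overshoot = -2 − (-4) = 2 dB.
Ratio = 8 / 2 = 4.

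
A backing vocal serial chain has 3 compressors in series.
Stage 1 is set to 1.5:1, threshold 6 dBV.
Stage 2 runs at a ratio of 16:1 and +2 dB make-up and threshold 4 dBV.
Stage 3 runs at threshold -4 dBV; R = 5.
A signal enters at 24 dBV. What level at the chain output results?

Stage 1: 18 dB above 6 dBV, reduced 1.5:1 to 12 dB above → 18 dBV.
Stage 2: overshoot 14 dB → 14/16 = 0.875 dB → 4.875 dBV; +2 dB make-up → 6.875 dBV.
Stage 3: 6.875 dBV is 10.875 dB over -4 dBV; at 5:1 that becomes 2.175 dB over, giving -1.825 dBV.

-1.825 dBV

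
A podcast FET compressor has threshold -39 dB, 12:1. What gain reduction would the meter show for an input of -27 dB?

11 dB

The signal is 12 dB above threshold.
At 12:1, output sits 12/12 = 1 dB above threshold.
Gain reduction = 12 − 1 = 11 dB.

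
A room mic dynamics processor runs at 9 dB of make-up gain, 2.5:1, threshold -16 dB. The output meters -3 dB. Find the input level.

Remove make-up: -3 − 9 = -12 dB.
That's 4 dB above the -16 dB threshold.
Input overshoot = R × output overshoot = 10 dB → input = -16 + 10 = -6 dB.

-6 dB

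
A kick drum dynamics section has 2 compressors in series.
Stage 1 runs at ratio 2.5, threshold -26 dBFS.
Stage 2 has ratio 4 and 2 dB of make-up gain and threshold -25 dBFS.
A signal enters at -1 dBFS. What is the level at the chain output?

Stage 1: 25 dB above -26 dBFS, reduced 2.5:1 to 10 dB above → -16 dBFS.
Stage 2: overshoot 9 dB → 9/4 = 2.25 dB → -22.75 dBFS; +2 dB make-up → -20.75 dBFS.

-20.75 dBFS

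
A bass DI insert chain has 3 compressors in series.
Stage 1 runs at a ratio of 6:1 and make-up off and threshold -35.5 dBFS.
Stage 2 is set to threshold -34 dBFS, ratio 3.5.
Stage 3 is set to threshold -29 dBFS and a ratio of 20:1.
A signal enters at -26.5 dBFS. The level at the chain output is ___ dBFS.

-34 dBFS

Stage 1: overshoot 9 dB → 9/6 = 1.5 dB → -34 dBFS.
Stage 2: -34 dBFS ≤ -34 dBFS, so stage 2 doesn't engage; output -34 dBFS.
Stage 3: -34 dBFS ≤ -29 dBFS, so stage 3 doesn't engage; output -34 dBFS.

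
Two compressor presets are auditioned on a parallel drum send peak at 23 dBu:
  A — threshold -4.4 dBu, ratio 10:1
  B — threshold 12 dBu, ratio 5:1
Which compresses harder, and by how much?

A, by 15.86 dB

A: GR = 27.4 − 27.4/10 = 24.66 dB.
B: GR = 11 − 11/5 = 8.8 dB.
Difference: 15.86 dB in favour of A.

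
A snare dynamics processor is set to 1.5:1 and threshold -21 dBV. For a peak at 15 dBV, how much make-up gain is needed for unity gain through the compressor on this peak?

The peak compresses to -21 + 36/1.5 = 3 dBV.
To reach 15 dBV requires 15 − 3 = 12 dB of make-up.

12 dB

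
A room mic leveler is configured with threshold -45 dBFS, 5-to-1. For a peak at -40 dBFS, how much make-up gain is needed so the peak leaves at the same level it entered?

Without make-up, output = threshold + overshoot/5 = -45 + 1 = -44 dBFS.
Gap to target: 4 dB.

4 dB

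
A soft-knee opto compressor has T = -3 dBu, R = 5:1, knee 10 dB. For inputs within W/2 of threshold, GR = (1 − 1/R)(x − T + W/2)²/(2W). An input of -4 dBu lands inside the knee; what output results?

x − T + W/2 = -4 − (-3) + 5 = 4.
GR = (1 − 1/5) × 4² / 20 = 0.8 × 16 / 20 = 0.64 dB.
Output = -4 − 0.64 = -4.64 dBu.

-4.64 dBu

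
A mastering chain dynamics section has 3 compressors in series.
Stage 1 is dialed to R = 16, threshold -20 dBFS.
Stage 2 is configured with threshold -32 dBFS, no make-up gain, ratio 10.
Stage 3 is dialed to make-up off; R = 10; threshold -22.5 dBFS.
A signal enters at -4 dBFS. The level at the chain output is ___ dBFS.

-30.7 dBFS

Stage 1: overshoot 16 dB → 16/16 = 1 dB → -19 dBFS.
Stage 2: 13 dB above -32 dBFS, reduced 10:1 to 1.3 dB above → -30.7 dBFS.
Stage 3: -30.7 dBFS is at or below the -22.5 dBFS threshold — no compression; output -30.7 dBFS.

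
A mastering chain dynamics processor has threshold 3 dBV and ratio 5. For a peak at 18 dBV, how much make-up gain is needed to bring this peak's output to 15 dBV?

9 dB

The peak compresses to 3 + 15/5 = 6 dBV.
To reach 15 dBV requires 15 − 6 = 9 dB of make-up.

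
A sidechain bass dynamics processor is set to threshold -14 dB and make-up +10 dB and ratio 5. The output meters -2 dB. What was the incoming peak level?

Remove make-up: -2 − 10 = -12 dB.
The compressed level sits -12 − (-14) = 2 dB over threshold.
Undo the ratio: input overshoot = 2 × 5 = 10 dB, giving input = -4 dB.

-4 dB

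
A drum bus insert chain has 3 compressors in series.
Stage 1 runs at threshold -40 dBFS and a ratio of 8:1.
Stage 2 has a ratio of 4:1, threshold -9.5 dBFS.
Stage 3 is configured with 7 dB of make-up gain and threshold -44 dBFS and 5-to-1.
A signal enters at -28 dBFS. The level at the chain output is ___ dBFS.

Stage 1: overshoot 12 dB → 12/8 = 1.5 dB → -38.5 dBFS.
Stage 2: below threshold (-38.5 ≤ -9.5); passes unchanged; output -38.5 dBFS.
Stage 3: 5.5 dB above -44 dBFS, reduced 5:1 to 1.1 dB above → -42.9 dBFS; +7 dB make-up → -35.9 dBFS.

-35.9 dBFS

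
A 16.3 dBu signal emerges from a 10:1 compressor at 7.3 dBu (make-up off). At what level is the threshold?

Input is 10 dB above T (since output overshoot × R = input overshoot: (7.3 − T)·10 = 16.3 − T gives T = 6.3 dBu).
Check: 6.3 + (16.3 − 6.3)/10 = 6.3 + 1 = 7.3 dBu. ✓

6.3 dBu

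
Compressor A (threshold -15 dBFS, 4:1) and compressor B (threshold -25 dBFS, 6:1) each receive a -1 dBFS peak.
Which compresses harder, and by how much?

A: 14 dB over, compressed to 3.5 dB over, so 10.5 dB of GR.
B: 24 dB over, compressed to 4 dB over, so 20 dB of GR.
B applies 9.5 dB more gain reduction.

B, by 9.5 dB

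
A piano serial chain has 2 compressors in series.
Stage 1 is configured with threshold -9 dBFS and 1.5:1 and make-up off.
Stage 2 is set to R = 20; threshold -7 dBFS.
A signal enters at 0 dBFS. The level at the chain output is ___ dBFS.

-6.8 dBFS

Stage 1: 9 dB above -9 dBFS, reduced 1.5:1 to 6 dB above → -3 dBFS.
Stage 2: 4 dB above -7 dBFS, reduced 20:1 to 0.2 dB above → -6.8 dBFS.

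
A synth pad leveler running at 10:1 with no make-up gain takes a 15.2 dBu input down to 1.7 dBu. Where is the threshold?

0.2 dBu

Input is 15 dB above T (since output overshoot × R = input overshoot: (1.7 − T)·10 = 15.2 − T gives T = 0.2 dBu).
Check: 0.2 + (15.2 − 0.2)/10 = 0.2 + 1.5 = 1.7 dBu. ✓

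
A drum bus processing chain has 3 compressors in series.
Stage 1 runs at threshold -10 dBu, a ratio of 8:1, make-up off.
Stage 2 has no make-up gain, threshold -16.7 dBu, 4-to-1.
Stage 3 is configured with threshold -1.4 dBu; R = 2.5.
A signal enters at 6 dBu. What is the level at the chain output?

Stage 1: 16 dB above -10 dBu, reduced 8:1 to 2 dB above → -8 dBu.
Stage 2: -8 dBu is 8.7 dB over -16.7 dBu; at 4:1 that becomes 2.175 dB over, giving -14.525 dBu.
Stage 3: below threshold (-14.525 ≤ -1.4); passes unchanged; output -14.525 dBu.

-14.525 dBu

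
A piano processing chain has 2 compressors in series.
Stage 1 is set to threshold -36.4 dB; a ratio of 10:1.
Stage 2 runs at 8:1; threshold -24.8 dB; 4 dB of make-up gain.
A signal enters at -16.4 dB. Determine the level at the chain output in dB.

Stage 1: 20 dB above -36.4 dB, reduced 10:1 to 2 dB above → -34.4 dB.
Stage 2: -34.4 dB ≤ -24.8 dB, so stage 2 doesn't engage; make-up brings it to -30.4 dB.

-30.4 dB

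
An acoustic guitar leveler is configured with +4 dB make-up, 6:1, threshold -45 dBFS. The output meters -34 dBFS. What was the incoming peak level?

Before make-up, the level was -34 − 4 = -38 dBFS.
That's 7 dB above the -45 dBFS threshold.
Before 6:1 compression the overshoot was 7 × 6 = 42 dB, so input = -45 + 42 = -3 dBFS.

-3 dBFS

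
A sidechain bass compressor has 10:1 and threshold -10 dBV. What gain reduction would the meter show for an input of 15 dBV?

Overshoot = 15 − (-10) = 25 dB.
At 10:1, output sits 25/10 = 2.5 dB above threshold.
So the signal is attenuated by 25 − 2.5 = 22.5 dB.

22.5 dB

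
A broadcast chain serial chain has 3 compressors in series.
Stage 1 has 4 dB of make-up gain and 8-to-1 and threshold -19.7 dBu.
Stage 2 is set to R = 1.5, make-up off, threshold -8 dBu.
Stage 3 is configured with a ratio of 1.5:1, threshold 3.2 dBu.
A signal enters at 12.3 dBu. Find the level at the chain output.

Stage 1: 12.3 dBu is 32 dB over -19.7 dBu; at 8:1 that becomes 4 dB over, giving -15.7 dBu; +4 dB make-up → -11.7 dBu.
Stage 2: -11.7 dBu is at or below the -8 dBu threshold — no compression; output -11.7 dBu.
Stage 3: below threshold (-11.7 ≤ 3.2); passes unchanged; output -11.7 dBu.

-11.7 dBu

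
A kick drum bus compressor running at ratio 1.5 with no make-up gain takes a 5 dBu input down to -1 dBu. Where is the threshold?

-13 dBu

Let T be the threshold. Output overshoot = (input overshoot)/R, so -1 − T = (5 − T)/1.5.
1.5·(-1 − T) = 5 − T → 0.5·T = -1.5 − 5 = -6.5.
T = -6.5/0.5 = -13 dBu.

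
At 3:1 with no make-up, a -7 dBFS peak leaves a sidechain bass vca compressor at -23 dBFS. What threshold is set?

-31 dBFS

Gain reduction = -7 − (-23) = 16 dB; output overshoot = GR / (R − 1) = 16 / 2 = 8 dB.
Threshold = output − output overshoot = -23 − 8 = -31 dBFS.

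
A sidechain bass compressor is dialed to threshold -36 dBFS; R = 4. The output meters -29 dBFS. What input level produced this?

That's 7 dB above the -36 dBFS threshold.
Undo the ratio: input overshoot = 7 × 4 = 28 dB, giving input = -8 dBFS.

-8 dBFS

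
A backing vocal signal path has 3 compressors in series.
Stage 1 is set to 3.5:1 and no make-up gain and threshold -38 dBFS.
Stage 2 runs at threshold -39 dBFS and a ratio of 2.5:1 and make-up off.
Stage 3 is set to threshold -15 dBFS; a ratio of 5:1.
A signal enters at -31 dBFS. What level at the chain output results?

-37.8 dBFS

Stage 1: overshoot 7 dB → 7/3.5 = 2 dB → -36 dBFS.
Stage 2: 3 dB above -39 dBFS, reduced 2.5:1 to 1.2 dB above → -37.8 dBFS.
Stage 3: -37.8 dBFS ≤ -15 dBFS, so stage 3 doesn't engage; output -37.8 dBFS.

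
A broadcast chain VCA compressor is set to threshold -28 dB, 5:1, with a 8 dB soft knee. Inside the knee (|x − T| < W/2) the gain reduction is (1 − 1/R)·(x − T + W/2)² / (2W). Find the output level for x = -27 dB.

-28.25 dB

x − T + W/2 = -27 − (-28) + 4 = 5.
GR = (1 − 1/5) × 5² / 16 = 0.8 × 25 / 16 = 1.25 dB.
Output = -27 − 1.25 = -28.25 dB.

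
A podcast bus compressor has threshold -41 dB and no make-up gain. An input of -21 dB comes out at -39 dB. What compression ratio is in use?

Input overshoot = -21 − (-41) = 20 dB; output overshoot = -39 − (-41) = 2 dB.
Ratio = 20 / 2 = 10.

10:1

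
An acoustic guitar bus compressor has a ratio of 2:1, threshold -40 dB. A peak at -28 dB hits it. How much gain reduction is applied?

6 dB

Overshoot = -28 − (-40) = 12 dB.
After 2:1 compression the overshoot becomes 12/2 = 6 dB.
GR = overshoot in − overshoot out = 12 − 6 = 6 dB.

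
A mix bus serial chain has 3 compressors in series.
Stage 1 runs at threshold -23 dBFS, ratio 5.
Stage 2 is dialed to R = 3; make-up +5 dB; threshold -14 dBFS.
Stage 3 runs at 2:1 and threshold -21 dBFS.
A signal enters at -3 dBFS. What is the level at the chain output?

Stage 1: 20 dB above -23 dBFS, reduced 5:1 to 4 dB above → -19 dBFS.
Stage 2: below threshold (-19 ≤ -14); passes unchanged; make-up brings it to -14 dBFS.
Stage 3: overshoot 7 dB → 7/2 = 3.5 dB → -17.5 dBFS.

-17.5 dBFS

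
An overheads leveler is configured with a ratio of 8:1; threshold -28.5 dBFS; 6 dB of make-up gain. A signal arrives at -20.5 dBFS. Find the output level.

-21.5 dBFS

-20.5 dBFS sits 8 dB over threshold.
At 8:1 the overshoot is divided by 8, leaving 1 dB above threshold.
Output = -28.5 + 1 = -27.5 dBFS; make-up adds 6 dB, giving -21.5 dBFS.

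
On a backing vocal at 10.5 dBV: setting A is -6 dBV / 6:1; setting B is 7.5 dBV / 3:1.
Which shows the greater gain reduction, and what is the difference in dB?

A: overshoot 16.5 dB → output overshoot 2.75 dB → GR 13.75 dB.
B: overshoot 3 dB → output overshoot 1 dB → GR 2 dB.
A reduces 11.75 dB more.

A, by 11.75 dB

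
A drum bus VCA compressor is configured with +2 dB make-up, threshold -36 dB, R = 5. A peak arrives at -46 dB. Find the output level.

-46 dB is 10 dB below the -36 dB threshold, so no gain reduction is applied.
Make-up gain adds 2 dB: -46 + 2 = -44 dB.

-44 dB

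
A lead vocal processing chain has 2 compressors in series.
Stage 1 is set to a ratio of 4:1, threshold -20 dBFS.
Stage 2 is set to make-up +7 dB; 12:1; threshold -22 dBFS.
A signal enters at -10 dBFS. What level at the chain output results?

-14.625 dBFS

Stage 1: overshoot 10 dB → 10/4 = 2.5 dB → -17.5 dBFS.
Stage 2: 4.5 dB above -22 dBFS, reduced 12:1 to 0.375 dB above → -21.625 dBFS; +7 dB make-up → -14.625 dBFS.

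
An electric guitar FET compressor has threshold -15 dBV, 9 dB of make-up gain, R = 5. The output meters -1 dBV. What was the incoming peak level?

10 dBV

Stripping the +9 dB make-up gives -10 dBV at the gain stage.
The compressed level sits -10 − (-15) = 5 dB over threshold.
Input overshoot = R × output overshoot = 25 dB → input = -15 + 25 = 10 dBV.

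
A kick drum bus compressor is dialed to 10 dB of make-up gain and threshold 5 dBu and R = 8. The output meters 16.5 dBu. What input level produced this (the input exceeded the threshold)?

Before make-up, the level was 16.5 − 10 = 6.5 dBu.
Post-compression overshoot = 6.5 − 5 = 1.5 dB.
Undo the ratio: input overshoot = 1.5 × 8 = 12 dB, giving input = 17 dBu.

17 dBu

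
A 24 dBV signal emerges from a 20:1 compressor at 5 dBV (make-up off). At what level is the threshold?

4 dBV

Input is 20 dB above T (since output overshoot × R = input overshoot: (5 − T)·20 = 24 − T gives T = 4 dBV).
Check: 4 + (24 − 4)/20 = 4 + 1 = 5 dBV. ✓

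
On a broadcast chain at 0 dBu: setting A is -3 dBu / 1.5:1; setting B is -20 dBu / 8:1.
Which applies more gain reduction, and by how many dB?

B, by 16.5 dB

A: 3 dB over, compressed to 2 dB over, so 1 dB of GR.
B: 20 dB over, compressed to 2.5 dB over, so 17.5 dB of GR.
B applies 16.5 dB more gain reduction.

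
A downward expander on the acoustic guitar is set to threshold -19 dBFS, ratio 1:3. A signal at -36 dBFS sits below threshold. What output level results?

Undershoot = (-19) − (-36) = 17 dB.
At 1:3, that expands to 51 dB under threshold.
Output = -19 − 51 = -70 dBFS.

-70 dBFS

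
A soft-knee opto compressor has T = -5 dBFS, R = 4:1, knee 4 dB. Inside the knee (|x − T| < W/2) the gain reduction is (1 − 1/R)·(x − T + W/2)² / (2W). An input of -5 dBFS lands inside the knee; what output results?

x − T + W/2 = -5 − (-5) + 2 = 2.
GR = (1 − 1/4) × 2² / 8 = 0.75 × 4 / 8 = 0.375 dB.
Output = -5 − 0.375 = -5.375 dBFS.

-5.375 dBFS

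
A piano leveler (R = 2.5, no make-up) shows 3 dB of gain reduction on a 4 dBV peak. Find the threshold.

-1 dBV

Let T be the threshold. Output overshoot = (input overshoot)/R, so 1 − T = (4 − T)/2.5.
2.5·(1 − T) = 4 − T → 1.5·T = 2.5 − 4 = -1.5.
T = -1.5/1.5 = -1 dBV.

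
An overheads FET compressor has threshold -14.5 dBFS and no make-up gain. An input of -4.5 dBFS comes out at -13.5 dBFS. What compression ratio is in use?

Input overshoot = -4.5 − (-14.5) = 10 dB; output overshoot = -13.5 − (-14.5) = 1 dB.
Ratio = 10 / 1 = 10.

10:1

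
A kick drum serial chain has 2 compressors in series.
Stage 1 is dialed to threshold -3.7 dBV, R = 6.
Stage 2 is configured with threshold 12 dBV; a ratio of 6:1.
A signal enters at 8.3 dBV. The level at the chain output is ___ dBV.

Stage 1: overshoot 12 dB → 12/6 = 2 dB → -1.7 dBV.
Stage 2: below threshold (-1.7 ≤ 12); passes unchanged; output -1.7 dBV.

-1.7 dBV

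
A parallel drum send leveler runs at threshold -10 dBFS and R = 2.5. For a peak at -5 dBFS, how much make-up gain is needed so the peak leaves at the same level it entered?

3 dB

The peak compresses to -10 + 5/2.5 = -8 dBFS.
To reach -5 dBFS requires -5 − (-8) = 3 dB of make-up.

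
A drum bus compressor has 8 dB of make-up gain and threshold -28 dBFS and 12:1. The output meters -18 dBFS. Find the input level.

Remove make-up: -18 − 8 = -26 dBFS.
The compressed level sits -26 − (-28) = 2 dB over threshold.
Undo the ratio: input overshoot = 2 × 12 = 24 dB, giving input = -4 dBFS.

-4 dBFS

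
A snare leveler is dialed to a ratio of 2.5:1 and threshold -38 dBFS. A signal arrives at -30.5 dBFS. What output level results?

-35 dBFS

Overshoot: -30.5 − (-38) = 7.5 dB.
2.5:1 compression reduces that to 7.5/2.5 = 3 dB over.
So the level is -38 + 3 = -35 dBFS.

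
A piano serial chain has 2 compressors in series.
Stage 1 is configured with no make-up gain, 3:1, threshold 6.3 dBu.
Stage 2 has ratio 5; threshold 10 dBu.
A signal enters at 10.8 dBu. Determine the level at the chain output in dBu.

Stage 1: 10.8 dBu is 4.5 dB over 6.3 dBu; at 3:1 that becomes 1.5 dB over, giving 7.8 dBu.
Stage 2: 7.8 dBu ≤ 10 dBu, so stage 2 doesn't engage; output 7.8 dBu.

7.8 dBu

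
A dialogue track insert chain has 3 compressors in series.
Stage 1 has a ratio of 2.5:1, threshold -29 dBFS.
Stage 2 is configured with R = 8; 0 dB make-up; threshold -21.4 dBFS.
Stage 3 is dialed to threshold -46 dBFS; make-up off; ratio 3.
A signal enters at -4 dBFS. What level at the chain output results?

Stage 1: overshoot 25 dB → 25/2.5 = 10 dB → -19 dBFS.
Stage 2: 2.4 dB above -21.4 dBFS, reduced 8:1 to 0.3 dB above → -21.1 dBFS.
Stage 3: 24.9 dB above -46 dBFS, reduced 3:1 to 8.3 dB above → -37.7 dBFS.

-37.7 dBFS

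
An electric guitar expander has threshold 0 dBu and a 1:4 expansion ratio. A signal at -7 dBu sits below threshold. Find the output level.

-28 dBu

The input is 7 dB below the 0 dBu threshold.
A 1:4 expander multiplies undershoot by 4: 7 × 4 = 28 dB below threshold.
Output = 0 − 28 = -28 dBu.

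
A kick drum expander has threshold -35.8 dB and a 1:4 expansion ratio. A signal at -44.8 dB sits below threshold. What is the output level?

-71.8 dB

Undershoot = (-35.8) − (-44.8) = 9 dB.
At 1:4, that expands to 36 dB under threshold.
Output = -35.8 − 36 = -71.8 dB.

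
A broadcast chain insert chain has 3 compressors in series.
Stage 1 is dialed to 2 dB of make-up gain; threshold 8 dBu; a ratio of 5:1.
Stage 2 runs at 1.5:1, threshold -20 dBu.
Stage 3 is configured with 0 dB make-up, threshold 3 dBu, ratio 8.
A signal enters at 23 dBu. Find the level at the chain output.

2 dBu

Stage 1: 15 dB above 8 dBu, reduced 5:1 to 3 dB above → 11 dBu; +2 dB make-up → 13 dBu.
Stage 2: overshoot 33 dB → 33/1.5 = 22 dB → 2 dBu.
Stage 3: below threshold (2 ≤ 3); passes unchanged; output 2 dBu.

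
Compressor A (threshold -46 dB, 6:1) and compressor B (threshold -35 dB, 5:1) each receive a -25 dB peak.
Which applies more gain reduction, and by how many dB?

A: GR = 21 − 21/6 = 17.5 dB.
B: GR = 10 − 10/5 = 8 dB.
A reduces 9.5 dB more.

A, by 9.5 dB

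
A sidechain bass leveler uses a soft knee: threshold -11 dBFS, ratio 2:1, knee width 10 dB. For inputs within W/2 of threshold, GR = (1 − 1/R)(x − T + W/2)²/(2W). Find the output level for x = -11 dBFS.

x − T + W/2 = -11 − (-11) + 5 = 5.
GR = (1 − 1/2) × 5² / 20 = 0.5 × 25 / 20 = 0.625 dB.
Output = -11 − 0.625 = -11.625 dBFS.

-11.625 dBFS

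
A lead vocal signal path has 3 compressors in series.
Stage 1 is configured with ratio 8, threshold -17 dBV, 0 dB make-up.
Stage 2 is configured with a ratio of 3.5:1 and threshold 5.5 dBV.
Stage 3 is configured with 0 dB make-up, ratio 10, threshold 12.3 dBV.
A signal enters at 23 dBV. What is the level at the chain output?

-12 dBV

Stage 1: 23 dBV is 40 dB over -17 dBV; at 8:1 that becomes 5 dB over, giving -12 dBV.
Stage 2: -12 dBV is at or below the 5.5 dBV threshold — no compression; output -12 dBV.
Stage 3: -12 dBV is at or below the 12.3 dBV threshold — no compression; output -12 dBV.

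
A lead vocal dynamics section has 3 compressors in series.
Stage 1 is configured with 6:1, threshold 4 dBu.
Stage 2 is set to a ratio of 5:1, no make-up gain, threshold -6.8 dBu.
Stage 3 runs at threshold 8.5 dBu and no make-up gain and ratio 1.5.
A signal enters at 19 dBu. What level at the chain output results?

Stage 1: 15 dB above 4 dBu, reduced 6:1 to 2.5 dB above → 6.5 dBu.
Stage 2: 13.3 dB above -6.8 dBu, reduced 5:1 to 2.66 dB above → -4.14 dBu.
Stage 3: below threshold (-4.14 ≤ 8.5); passes unchanged; output -4.14 dBu.

-4.14 dBu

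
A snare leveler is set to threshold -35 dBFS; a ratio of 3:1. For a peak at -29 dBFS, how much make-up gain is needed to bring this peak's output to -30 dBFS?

The peak compresses to -35 + 6/3 = -33 dBFS.
To reach -30 dBFS requires -30 − (-33) = 3 dB of make-up.

3 dB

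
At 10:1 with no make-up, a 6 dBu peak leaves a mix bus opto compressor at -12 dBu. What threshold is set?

Input is 20 dB above T (since output overshoot × R = input overshoot: (-12 − T)·10 = 6 − T gives T = -14 dBu).
Check: -14 + (6 − (-14))/10 = -14 + 2 = -12 dBu. ✓

-14 dBu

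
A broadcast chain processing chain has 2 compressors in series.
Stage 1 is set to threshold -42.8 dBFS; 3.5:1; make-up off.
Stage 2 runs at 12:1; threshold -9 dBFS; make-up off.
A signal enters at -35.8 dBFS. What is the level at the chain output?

Stage 1: -35.8 dBFS is 7 dB over -42.8 dBFS; at 3.5:1 that becomes 2 dB over, giving -40.8 dBFS.
Stage 2: below threshold (-40.8 ≤ -9); passes unchanged; output -40.8 dBFS.

-40.8 dBFS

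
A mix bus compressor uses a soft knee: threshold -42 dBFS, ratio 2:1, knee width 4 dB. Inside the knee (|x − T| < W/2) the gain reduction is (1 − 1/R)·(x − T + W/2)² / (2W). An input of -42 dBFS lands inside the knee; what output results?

x − T + W/2 = -42 − (-42) + 2 = 2.
GR = (1 − 1/2) × 2² / 8 = 0.5 × 4 / 8 = 0.25 dB.
Output = -42 − 0.25 = -42.25 dBFS.

-42.25 dBFS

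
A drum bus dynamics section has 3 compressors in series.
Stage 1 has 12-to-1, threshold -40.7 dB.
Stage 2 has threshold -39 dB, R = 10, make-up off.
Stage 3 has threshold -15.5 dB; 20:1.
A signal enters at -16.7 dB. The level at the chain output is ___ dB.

Stage 1: -16.7 dB is 24 dB over -40.7 dB; at 12:1 that becomes 2 dB over, giving -38.7 dB.
Stage 2: overshoot 0.3 dB → 0.3/10 = 0.03 dB → -38.97 dB.
Stage 3: -38.97 dB is at or below the -15.5 dB threshold — no compression; output -38.97 dB.

-38.97 dB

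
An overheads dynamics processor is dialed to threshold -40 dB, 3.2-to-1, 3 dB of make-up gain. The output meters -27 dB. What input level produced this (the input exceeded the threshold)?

-8 dB

Before make-up, the level was -27 − 3 = -30 dB.
That's 10 dB above the -40 dB threshold.
Before 3.2:1 compression the overshoot was 10 × 3.2 = 32 dB, so input = -40 + 32 = -8 dB.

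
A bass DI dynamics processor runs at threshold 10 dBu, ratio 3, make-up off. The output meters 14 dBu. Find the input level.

22 dBu

The compressed level sits 14 − 10 = 4 dB over threshold.
Undo the ratio: input overshoot = 4 × 3 = 12 dB, giving input = 22 dBu.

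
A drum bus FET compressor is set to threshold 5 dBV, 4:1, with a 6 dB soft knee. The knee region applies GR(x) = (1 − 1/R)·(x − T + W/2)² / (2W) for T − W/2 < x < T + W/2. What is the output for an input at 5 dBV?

4.4375 dBV

x − T + W/2 = 5 − 5 + 3 = 3.
GR = (1 − 1/4) × 3² / 12 = 0.75 × 9 / 12 = 0.5625 dB.
Output = 5 − 0.5625 = 4.4375 dBV.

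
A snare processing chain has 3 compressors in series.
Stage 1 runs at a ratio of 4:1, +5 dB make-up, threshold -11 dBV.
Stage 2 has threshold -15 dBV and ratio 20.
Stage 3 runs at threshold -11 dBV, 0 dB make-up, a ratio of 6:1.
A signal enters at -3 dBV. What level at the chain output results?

Stage 1: 8 dB above -11 dBV, reduced 4:1 to 2 dB above → -9 dBV; +5 dB make-up → -4 dBV.
Stage 2: overshoot 11 dB → 11/20 = 0.55 dB → -14.45 dBV.
Stage 3: -14.45 dBV ≤ -11 dBV, so stage 3 doesn't engage; output -14.45 dBV.

-14.45 dBV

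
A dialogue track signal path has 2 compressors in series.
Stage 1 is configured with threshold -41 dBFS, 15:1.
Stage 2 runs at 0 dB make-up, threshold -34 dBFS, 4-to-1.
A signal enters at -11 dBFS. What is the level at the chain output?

-39 dBFS

Stage 1: 30 dB above -41 dBFS, reduced 15:1 to 2 dB above → -39 dBFS.
Stage 2: -39 dBFS is at or below the -34 dBFS threshold — no compression; output -39 dBFS.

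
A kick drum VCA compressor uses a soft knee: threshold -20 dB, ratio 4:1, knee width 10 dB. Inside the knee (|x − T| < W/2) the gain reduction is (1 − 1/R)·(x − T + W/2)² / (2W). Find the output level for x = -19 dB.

-20.35 dB

x − T + W/2 = -19 − (-20) + 5 = 6.
GR = (1 − 1/4) × 6² / 20 = 0.75 × 36 / 20 = 1.35 dB.
Output = -19 − 1.35 = -20.35 dB.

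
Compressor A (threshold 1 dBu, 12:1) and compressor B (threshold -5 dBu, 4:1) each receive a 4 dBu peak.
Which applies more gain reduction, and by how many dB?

A: GR = 3 − 3/12 = 2.75 dB.
B: GR = 9 − 9/4 = 6.75 dB.
B applies 4 dB more gain reduction.

B, by 4 dB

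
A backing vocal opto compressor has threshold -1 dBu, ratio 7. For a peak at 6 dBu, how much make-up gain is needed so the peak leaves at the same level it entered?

6 dB

Overshoot 7 dB → 7/7 = 1 dB after compression, so the compressed level is -1 + 1 = 0 dBu.
Make-up = target − compressed = 6 − 0 = 6 dB.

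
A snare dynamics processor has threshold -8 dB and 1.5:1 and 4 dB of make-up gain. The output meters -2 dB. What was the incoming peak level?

Stripping the +4 dB make-up gives -6 dB at the gain stage.
That's 2 dB above the -8 dB threshold.
Input overshoot = R × output overshoot = 3 dB → input = -8 + 3 = -5 dB.

-5 dB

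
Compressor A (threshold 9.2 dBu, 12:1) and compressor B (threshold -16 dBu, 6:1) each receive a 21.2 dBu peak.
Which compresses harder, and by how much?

A: overshoot 12 dB → output overshoot 1 dB → GR 11 dB.
B: overshoot 37.2 dB → output overshoot 6.2 dB → GR 31 dB.
B reduces 20 dB more.

B, by 20 dB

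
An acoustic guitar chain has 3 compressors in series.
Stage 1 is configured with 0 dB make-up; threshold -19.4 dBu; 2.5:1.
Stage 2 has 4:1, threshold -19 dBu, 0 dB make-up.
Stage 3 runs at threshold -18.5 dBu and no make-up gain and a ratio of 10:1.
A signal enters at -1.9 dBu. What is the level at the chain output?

Stage 1: -1.9 dBu is 17.5 dB over -19.4 dBu; at 2.5:1 that becomes 7 dB over, giving -12.4 dBu.
Stage 2: overshoot 6.6 dB → 6.6/4 = 1.65 dB → -17.35 dBu.
Stage 3: overshoot 1.15 dB → 1.15/10 = 0.115 dB → -18.385 dBu.

-18.385 dBu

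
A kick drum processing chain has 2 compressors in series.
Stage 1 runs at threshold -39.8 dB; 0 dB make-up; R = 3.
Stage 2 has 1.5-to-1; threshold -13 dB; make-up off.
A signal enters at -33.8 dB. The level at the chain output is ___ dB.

Stage 1: overshoot 6 dB → 6/3 = 2 dB → -37.8 dB.
Stage 2: -37.8 dB is at or below the -13 dB threshold — no compression; output -37.8 dB.

-37.8 dB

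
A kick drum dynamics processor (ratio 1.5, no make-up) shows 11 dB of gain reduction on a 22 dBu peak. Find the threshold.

-11 dBu

Let T be the threshold. Output overshoot = (input overshoot)/R, so 11 − T = (22 − T)/1.5.
1.5·(11 − T) = 22 − T → 0.5·T = 16.5 − 22 = -5.5.
T = -5.5/0.5 = -11 dBu.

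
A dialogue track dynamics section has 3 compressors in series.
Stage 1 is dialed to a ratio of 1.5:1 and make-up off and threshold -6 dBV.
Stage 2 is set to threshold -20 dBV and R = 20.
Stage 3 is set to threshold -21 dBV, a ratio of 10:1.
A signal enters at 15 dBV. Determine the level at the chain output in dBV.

-20.76 dBV

Stage 1: overshoot 21 dB → 21/1.5 = 14 dB → 8 dBV.
Stage 2: 28 dB above -20 dBV, reduced 20:1 to 1.4 dB above → -18.6 dBV.
Stage 3: 2.4 dB above -21 dBV, reduced 10:1 to 0.24 dB above → -20.76 dBV.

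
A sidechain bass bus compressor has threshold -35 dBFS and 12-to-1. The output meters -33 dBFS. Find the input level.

The compressed level sits -33 − (-35) = 2 dB over threshold.
Input overshoot = R × output overshoot = 24 dB → input = -35 + 24 = -11 dBFS.

-11 dBFS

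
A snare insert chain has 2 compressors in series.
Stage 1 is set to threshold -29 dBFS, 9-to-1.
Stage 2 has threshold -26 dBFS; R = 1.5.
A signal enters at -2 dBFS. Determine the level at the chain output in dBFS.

Stage 1: -2 dBFS is 27 dB over -29 dBFS; at 9:1 that becomes 3 dB over, giving -26 dBFS.
Stage 2: -26 dBFS ≤ -26 dBFS, so stage 2 doesn't engage; output -26 dBFS.

-26 dBFS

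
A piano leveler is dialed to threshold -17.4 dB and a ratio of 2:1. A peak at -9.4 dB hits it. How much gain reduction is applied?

4 dB

Overshoot = -9.4 − (-17.4) = 8 dB.
At 2:1, output sits 8/2 = 4 dB above threshold.
GR = overshoot in − overshoot out = 8 − 4 = 4 dB.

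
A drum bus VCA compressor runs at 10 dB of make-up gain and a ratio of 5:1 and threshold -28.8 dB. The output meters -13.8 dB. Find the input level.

Before make-up, the level was -13.8 − 10 = -23.8 dB.
The compressed level sits -23.8 − (-28.8) = 5 dB over threshold.
Input overshoot = R × output overshoot = 25 dB → input = -28.8 + 25 = -3.8 dB.

-3.8 dB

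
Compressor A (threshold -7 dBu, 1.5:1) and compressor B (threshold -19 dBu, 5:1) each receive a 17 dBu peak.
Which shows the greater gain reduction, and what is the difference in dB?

B, by 20.8 dB

A: overshoot 24 dB → output overshoot 16 dB → GR 8 dB.
B: overshoot 36 dB → output overshoot 7.2 dB → GR 28.8 dB.
Difference: 20.8 dB in favour of B.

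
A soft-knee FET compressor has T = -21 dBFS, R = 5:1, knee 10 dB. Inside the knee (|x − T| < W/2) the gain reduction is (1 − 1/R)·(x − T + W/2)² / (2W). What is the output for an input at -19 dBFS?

x − T + W/2 = -19 − (-21) + 5 = 7.
GR = (1 − 1/5) × 7² / 20 = 0.8 × 49 / 20 = 1.96 dB.
Output = -19 − 1.96 = -20.96 dBFS.

-20.96 dBFS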